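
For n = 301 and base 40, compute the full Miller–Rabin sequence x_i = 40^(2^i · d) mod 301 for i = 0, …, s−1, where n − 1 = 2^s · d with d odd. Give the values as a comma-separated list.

90, 274

n − 1 = 300 = 2^2 · 75, so s = 2 and d = 75.
x_0 = 40^75 mod 301 = 90.
x_1 = 90^2 mod 301 = 274.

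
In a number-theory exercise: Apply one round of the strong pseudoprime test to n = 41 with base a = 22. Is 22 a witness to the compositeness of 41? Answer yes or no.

n − 1 = 40 = 2^3 · 5, so s = 3 and d = 5.
By repeated squaring, 22^5 ≡ 14 (mod 41).
x_0 = 22^5 mod 41 = 14.
x_0 is neither 1 nor 40, so continue squaring.
x_1 = 14^2 mod 41 = 32.
x_2 = 32^2 mod 41 = 40.
x_2 ≡ −1, so 22 is not a witness.

no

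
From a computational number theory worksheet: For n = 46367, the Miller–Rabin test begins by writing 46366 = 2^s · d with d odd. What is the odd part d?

23183

Halving: 46366 → 23183; 23183 is odd.
So 46366 = 2^1 · 23183.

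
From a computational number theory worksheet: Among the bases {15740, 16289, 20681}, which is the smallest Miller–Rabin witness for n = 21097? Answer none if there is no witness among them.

n − 1 = 21096 = 2^3 · 2637, so s = 3 and d = 2637.
Base 15740: x_0 = 15740^2637 mod 21097 = 7091. x_0 is neither 1 nor 21096, so continue squaring. x_1 = 7091^2 mod 21097 = 8130. x_2 = 8130^2 mod 21097 = 21096. x_2 ≡ −1, so 15740 is not a witness.
Base 16289: x_0 = 16289^2637 mod 21097 = 12473. x_0 is neither 1 nor 21096, so continue squaring. x_1 = 12473^2 mod 21097 = 6451. x_2 = 6451^2 mod 21097 = 12117. Reached i = s−1 = 2 without hitting −1: 16289 is a Miller–Rabin witness and 21097 is composite.
Base 20681: x_0 = 20681^2637 mod 21097 = 9103. x_0 is neither 1 nor 21096, so continue squaring. x_1 = 9103^2 mod 21097 = 16690. x_2 = 16690^2 mod 21097 = 12409. Reached i = s−1 = 2 without hitting −1: 20681 is a Miller–Rabin witness and 21097 is composite.
The smallest witness among the given bases is 16289.

16289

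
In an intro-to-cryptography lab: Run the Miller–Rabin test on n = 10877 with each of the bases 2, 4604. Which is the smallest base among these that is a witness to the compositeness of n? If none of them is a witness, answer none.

2

n − 1 = 10876 = 2^2 · 2719, so s = 2 and d = 2719.
Base 2: x_0 = 2^2719 mod 10877 = 4820. x_0 is neither 1 nor 10876, so continue squaring. x_1 = 4820^2 mod 10877 = 10005. Reached i = s−1 = 1 without hitting −1: 2 is a Miller–Rabin witness and 10877 is composite.
Base 4604: x_0 = 4604^2719 mod 10877 = 10523. x_0 is neither 1 nor 10876, so continue squaring. x_1 = 10523^2 mod 10877 = 5669. Reached i = s−1 = 1 without hitting −1: 4604 is a Miller–Rabin witness and 10877 is composite.
The smallest witness among the given bases is 2.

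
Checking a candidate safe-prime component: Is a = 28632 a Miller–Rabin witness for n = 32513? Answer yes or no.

n − 1 = 32512 = 2^8 · 127, so s = 8 and d = 127.
x_0 = 28632^127 mod 32513 = 1684.
x_0 is neither 1 nor 32512, so continue squaring.
x_1 = 1684^2 mod 32513 = 7225.
x_2 = 7225^2 mod 32513 = 17260.
x_3 = 17260^2 mod 32513 = 23494.
x_4 = 23494^2 mod 32513 = 27348.
x_5 = 27348^2 mod 32513 = 16565.
x_6 = 16565^2 mod 32513 = 22018.
x_7 = 22018^2 mod 32513 = 23494.
Reached i = s−1 = 7 without hitting −1: 28632 is a Miller–Rabin witness and 32513 is composite.

yes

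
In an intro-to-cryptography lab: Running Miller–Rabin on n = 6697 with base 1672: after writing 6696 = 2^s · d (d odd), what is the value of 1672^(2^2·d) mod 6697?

n − 1 = 6696 = 2^3 · 837, so s = 3 and d = 837.
x_0 = 1672^837 mod 6697 = 1.
x_1 = 1^2 mod 6697 = 1.
x_2 = 1^2 mod 6697 = 1.

1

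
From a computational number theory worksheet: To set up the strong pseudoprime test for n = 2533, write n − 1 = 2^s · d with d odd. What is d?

Halving: 2532 → 1266 → 633; 633 is odd.
So 2532 = 2^2 · 633.

633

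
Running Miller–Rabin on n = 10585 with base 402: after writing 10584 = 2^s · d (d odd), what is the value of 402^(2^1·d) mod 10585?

8469

n − 1 = 10584 = 2^3 · 1323, so s = 3 and d = 1323.
x_0 = 402^1323 mod 10585 = 2118.
x_1 = 2118^2 mod 10585 = 8469.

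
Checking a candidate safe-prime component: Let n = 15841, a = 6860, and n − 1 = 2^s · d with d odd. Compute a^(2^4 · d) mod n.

n − 1 = 15840 = 2^5 · 495, so s = 5 and d = 495.
x_0 = 6860^495 mod 15841 = 7007.
x_1 = 7007^2 mod 15841 = 6790.
x_2 = 6790^2 mod 15841 = 6790.
x_3 = 6790^2 mod 15841 = 6790.
x_4 = 6790^2 mod 15841 = 6790.

6790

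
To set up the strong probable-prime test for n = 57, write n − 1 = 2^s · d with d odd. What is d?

7

Halving: 56 → 28 → 14 → 7; 7 is odd.
So 56 = 2^3 · 7.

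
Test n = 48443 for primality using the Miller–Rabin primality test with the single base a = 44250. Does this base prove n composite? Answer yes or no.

n − 1 = 48442 = 2^1 · 24221, so s = 1 and d = 24221.
x_0 = 44250^24221 mod 48443 = 9049.
x_0 ∉ {1, 48442} and s = 1, so 44250 is a Miller–Rabin witness and 48443 is composite.

yes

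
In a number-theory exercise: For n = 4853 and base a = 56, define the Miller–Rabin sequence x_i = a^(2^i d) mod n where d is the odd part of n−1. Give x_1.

n − 1 = 4852 = 2^2 · 1213, so s = 2 and d = 1213.
x_0 = 56^1213 mod 4853 = 2978.
x_1 = 2978^2 mod 4853 = 2053.

2053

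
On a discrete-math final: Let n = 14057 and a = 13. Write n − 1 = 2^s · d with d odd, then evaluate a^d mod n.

n − 1 = 14056 = 2^3 · 1757, so s = 3 and d = 1757.
Repeated squaring mod 14057: 13^1 ≡ 13, 13^2 ≡ 169, 13^4 ≡ 447, 13^8 ≡ 3011, 13^16 ≡ 13413, 13^32 ≡ 7083, 13^64 ≡ 13513, 13^128 ≡ 739, 13^256 ≡ 11955, 13^512 ≡ 4506, 13^1024 ≡ 5728.
1757 = 1024 + 512 + 128 + 64 + 16 + 8 + 4 + 1, so 13^1757 ≡ 5728·4506·739·13513·13413·3011·447·13 ≡ 13131 (mod 14057).

13131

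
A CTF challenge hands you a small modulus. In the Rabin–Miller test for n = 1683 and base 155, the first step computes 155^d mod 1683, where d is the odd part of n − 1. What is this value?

155

n − 1 = 1682 = 2^1 · 841, so s = 1 and d = 841.
By repeated squaring, 155^841 ≡ 155 (mod 1683).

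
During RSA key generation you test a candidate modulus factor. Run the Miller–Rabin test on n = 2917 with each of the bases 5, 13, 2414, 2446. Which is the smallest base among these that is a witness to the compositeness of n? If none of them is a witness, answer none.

n − 1 = 2916 = 2^2 · 729, so s = 2 and d = 729.
Base 5: x_0 = 5^729 mod 2917 = 2863. x_0 is neither 1 nor 2916, so continue squaring. x_1 = 2863^2 mod 2917 = 2916. x_1 ≡ −1, so 5 is not a witness.
Base 13: x_0 = 13^729 mod 2917 = 2863. x_0 is neither 1 nor 2916, so continue squaring. x_1 = 2863^2 mod 2917 = 2916. x_1 ≡ −1, so 13 is not a witness.
Base 2414: x_0 = 2414^729 mod 2917 = 1. x_0 = 1, so 2414 is not a witness.
Base 2446: x_0 = 2446^729 mod 2917 = 54. x_0 is neither 1 nor 2916, so continue squaring. x_1 = 54^2 mod 2917 = 2916. x_1 ≡ −1, so 2446 is not a witness.
No listed base is a witness for 2917.

none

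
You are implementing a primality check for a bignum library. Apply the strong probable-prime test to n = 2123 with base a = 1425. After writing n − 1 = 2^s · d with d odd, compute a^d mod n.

n − 1 = 2122 = 2^1 · 1061, so s = 1 and d = 1061.
1425^1061 mod 2123 = 1612.

1612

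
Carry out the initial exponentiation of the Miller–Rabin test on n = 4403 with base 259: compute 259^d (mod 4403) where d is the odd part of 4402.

259

n − 1 = 4402 = 2^1 · 2201, so s = 1 and d = 2201.
Repeated squaring mod 4403: 259^1 ≡ 259, 259^2 ≡ 1036, 259^4 ≡ 3367, 259^8 ≡ 3367, 259^16 ≡ 3367, 259^32 ≡ 3367, 259^64 ≡ 3367, 259^128 ≡ 3367, 259^256 ≡ 3367, 259^512 ≡ 3367, 259^1024 ≡ 3367, 259^2048 ≡ 3367.
2201 = 2048 + 128 + 16 + 8 + 1, so 259^2201 ≡ 3367·3367·3367·3367·259 ≡ 259 (mod 4403).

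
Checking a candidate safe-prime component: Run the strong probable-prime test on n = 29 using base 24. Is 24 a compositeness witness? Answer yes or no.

n − 1 = 28 = 2^2 · 7, so s = 2 and d = 7.
Repeated squaring mod 29: 24^1 ≡ 24, 24^2 ≡ 25, 24^4 ≡ 16.
7 = 4 + 2 + 1, so 24^7 ≡ 16·25·24 ≡ 1 (mod 29).
x_0 = 24^7 mod 29 = 1.
x_0 = 1, so 24 is not a witness.

no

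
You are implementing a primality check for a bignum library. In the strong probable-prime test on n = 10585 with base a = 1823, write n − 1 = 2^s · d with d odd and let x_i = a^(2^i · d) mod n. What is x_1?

8469

n − 1 = 10584 = 2^3 · 1323, so s = 3 and d = 1323.
By repeated squaring, 1823^1323 ≡ 6642 (mod 10585).
x_0 = 6642.
x_1 = 6642^2 mod 10585 = 8469.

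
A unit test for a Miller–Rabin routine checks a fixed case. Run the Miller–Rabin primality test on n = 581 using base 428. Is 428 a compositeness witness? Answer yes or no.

yes

n − 1 = 580 = 2^2 · 145, so s = 2 and d = 145.
x_0 = 428^145 mod 581 = 141.
x_0 is neither 1 nor 580, so continue squaring.
x_1 = 141^2 mod 581 = 127.
Reached i = s−1 = 1 without hitting −1: 428 is a Miller–Rabin witness and 581 is composite.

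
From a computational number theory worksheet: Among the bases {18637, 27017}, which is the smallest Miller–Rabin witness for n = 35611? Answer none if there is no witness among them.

18637

n − 1 = 35610 = 2^1 · 17805, so s = 1 and d = 17805.
Base 18637: x_0 = 18637^17805 mod 35611 = 32100. x_0 ∉ {1, 35610} and s = 1, so 18637 is a Miller–Rabin witness and 35611 is composite.
Base 27017: x_0 = 27017^17805 mod 35611 = 7371. x_0 ∉ {1, 35610} and s = 1, so 27017 is a Miller–Rabin witness and 35611 is composite.
The smallest witness among the given bases is 18637.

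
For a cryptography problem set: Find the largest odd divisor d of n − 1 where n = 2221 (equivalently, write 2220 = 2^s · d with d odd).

555

Halving: 2220 → 1110 → 555; 555 is odd.
So 2220 = 2^2 · 555.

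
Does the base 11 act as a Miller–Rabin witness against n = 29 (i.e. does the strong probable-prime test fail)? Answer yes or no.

no

n − 1 = 28 = 2^2 · 7, so s = 2 and d = 7.
x_0 = 11^7 mod 29 = 12.
x_0 is neither 1 nor 28, so continue squaring.
x_1 = 12^2 mod 29 = 28.
x_1 ≡ −1, so 11 is not a witness.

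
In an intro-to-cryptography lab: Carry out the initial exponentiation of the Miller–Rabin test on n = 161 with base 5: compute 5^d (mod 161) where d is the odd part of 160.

n − 1 = 160 = 2^5 · 5, so s = 5 and d = 5.
By repeated squaring, 5^5 ≡ 66 (mod 161).

66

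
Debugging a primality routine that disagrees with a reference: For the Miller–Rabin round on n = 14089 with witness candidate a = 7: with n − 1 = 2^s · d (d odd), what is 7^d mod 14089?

n − 1 = 14088 = 2^3 · 1761, so s = 3 and d = 1761.
7^1761 mod 14089 = 2711.

2711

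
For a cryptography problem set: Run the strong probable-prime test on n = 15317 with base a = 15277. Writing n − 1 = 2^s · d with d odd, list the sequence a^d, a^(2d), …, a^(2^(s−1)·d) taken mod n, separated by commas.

n − 1 = 15316 = 2^2 · 3829, so s = 2 and d = 3829.
x_0 = 15277^3829 mod 15317 = 4838.
x_1 = 4838^2 mod 15317 = 1868.

4838, 1868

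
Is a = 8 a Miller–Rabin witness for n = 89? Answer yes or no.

no

n − 1 = 88 = 2^3 · 11, so s = 3 and d = 11.
x_0 = 8^11 mod 89 = 1.
x_0 = 1, so 8 is not a witness.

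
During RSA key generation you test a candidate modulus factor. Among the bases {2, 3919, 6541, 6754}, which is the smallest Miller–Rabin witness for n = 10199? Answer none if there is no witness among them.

2

n − 1 = 10198 = 2^1 · 5099, so s = 1 and d = 5099.
Base 2: x_0 = 2^5099 mod 10199 = 8572. x_0 ∉ {1, 10198} and s = 1, so 2 is a Miller–Rabin witness and 10199 is composite.
Base 3919: x_0 = 3919^5099 mod 10199 = 384. x_0 ∉ {1, 10198} and s = 1, so 3919 is a Miller–Rabin witness and 10199 is composite.
Base 6541: x_0 = 6541^5099 mod 10199 = 8370. x_0 ∉ {1, 10198} and s = 1, so 6541 is a Miller–Rabin witness and 10199 is composite.
Base 6754: x_0 = 6754^5099 mod 10199 = 6719. x_0 ∉ {1, 10198} and s = 1, so 6754 is a Miller–Rabin witness and 10199 is composite.
The smallest witness among the given bases is 2.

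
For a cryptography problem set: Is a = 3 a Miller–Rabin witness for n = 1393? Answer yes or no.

yes

n − 1 = 1392 = 2^4 · 87, so s = 4 and d = 87.
x_0 = 3^87 mod 1393 = 545.
x_0 is neither 1 nor 1392, so continue squaring.
x_1 = 545^2 mod 1393 = 316.
x_2 = 316^2 mod 1393 = 953.
x_3 = 953^2 mod 1393 = 1366.
Reached i = s−1 = 3 without hitting −1: 3 is a Miller–Rabin witness and 1393 is composite.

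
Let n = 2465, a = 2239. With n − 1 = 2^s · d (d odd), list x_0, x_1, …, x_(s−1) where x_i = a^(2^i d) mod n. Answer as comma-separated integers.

1884, 2321, 1016, 1886, 1

n − 1 = 2464 = 2^5 · 77, so s = 5 and d = 77.
x_0 = 2239^77 mod 2465 = 1884.
x_1 = 1884^2 mod 2465 = 2321.
x_2 = 2321^2 mod 2465 = 1016.
x_3 = 1016^2 mod 2465 = 1886.
x_4 = 1886^2 mod 2465 = 1.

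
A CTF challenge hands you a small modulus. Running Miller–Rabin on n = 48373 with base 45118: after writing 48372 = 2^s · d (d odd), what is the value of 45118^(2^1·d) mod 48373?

44771

n − 1 = 48372 = 2^2 · 12093, so s = 2 and d = 12093.
x_0 = 45118^12093 mod 48373 = 25098.
x_1 = 25098^2 mod 48373 = 44771.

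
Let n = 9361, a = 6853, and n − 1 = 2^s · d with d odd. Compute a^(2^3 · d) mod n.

6809

n − 1 = 9360 = 2^4 · 585, so s = 4 and d = 585.
x_0 = 6853^585 mod 9361 = 3817.
x_1 = 3817^2 mod 9361 = 3773.
x_2 = 3773^2 mod 9361 = 6809.
x_3 = 6809^2 mod 9361 = 6809.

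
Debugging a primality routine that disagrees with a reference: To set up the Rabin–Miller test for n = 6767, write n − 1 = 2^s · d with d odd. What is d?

3383

Halving: 6766 → 3383; 3383 is odd.
So 6766 = 2^1 · 3383.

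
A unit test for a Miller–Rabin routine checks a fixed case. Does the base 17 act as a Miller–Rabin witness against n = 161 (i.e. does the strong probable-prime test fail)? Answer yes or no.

n − 1 = 160 = 2^5 · 5, so s = 5 and d = 5.
x_0 = 17^5 mod 161 = 159.
x_0 is neither 1 nor 160, so continue squaring.
x_1 = 159^2 mod 161 = 4.
x_2 = 4^2 mod 161 = 16.
x_3 = 16^2 mod 161 = 95.
x_4 = 95^2 mod 161 = 9.
Reached i = s−1 = 4 without hitting −1: 17 is a Miller–Rabin witness and 161 is composite.

yes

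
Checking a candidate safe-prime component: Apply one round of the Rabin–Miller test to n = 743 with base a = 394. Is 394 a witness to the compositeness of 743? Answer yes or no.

n − 1 = 742 = 2^1 · 371, so s = 1 and d = 371.
x_0 = 394^371 mod 743 = 742.
x_0 = 742 ≡ −1, so 394 is not a witness.

no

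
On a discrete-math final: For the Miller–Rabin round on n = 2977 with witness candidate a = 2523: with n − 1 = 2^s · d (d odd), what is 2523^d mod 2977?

n − 1 = 2976 = 2^5 · 93, so s = 5 and d = 93.
2523^93 mod 2977 = 2705.

2705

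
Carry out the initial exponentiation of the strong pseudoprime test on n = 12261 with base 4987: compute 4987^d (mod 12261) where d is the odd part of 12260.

7273

n − 1 = 12260 = 2^2 · 3065, so s = 2 and d = 3065.
4987^3065 mod 12261 = 7273.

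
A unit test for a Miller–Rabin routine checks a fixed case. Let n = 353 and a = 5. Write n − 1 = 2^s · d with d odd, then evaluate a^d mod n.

n − 1 = 352 = 2^5 · 11, so s = 5 and d = 11.
Repeated squaring mod 353: 5^1 ≡ 5, 5^2 ≡ 25, 5^4 ≡ 272, 5^8 ≡ 207.
11 = 8 + 2 + 1, so 5^11 ≡ 207·25·5 ≡ 106 (mod 353).

106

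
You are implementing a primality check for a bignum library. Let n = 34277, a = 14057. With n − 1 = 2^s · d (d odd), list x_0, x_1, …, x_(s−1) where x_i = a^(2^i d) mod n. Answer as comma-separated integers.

n − 1 = 34276 = 2^2 · 8569, so s = 2 and d = 8569.
x_0 = 14057^8569 mod 34277 = 3288.
x_1 = 3288^2 mod 34277 = 13689.

3288, 13689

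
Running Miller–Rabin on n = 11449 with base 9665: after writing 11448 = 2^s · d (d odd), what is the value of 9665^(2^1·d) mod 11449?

2783

n − 1 = 11448 = 2^3 · 1431, so s = 3 and d = 1431.
Repeated squaring mod 11449: 9665^1 ≡ 9665, 9665^2 ≡ 11283, 9665^4 ≡ 4658, 9665^8 ≡ 1109, 9665^16 ≡ 4838, 9665^32 ≡ 4488, 9665^64 ≡ 3353, 9665^128 ≡ 11140, 9665^256 ≡ 3889, 9665^512 ≡ 192, 9665^1024 ≡ 2517.
1431 = 1024 + 256 + 128 + 16 + 4 + 2 + 1, so 9665^1431 ≡ 2517·3889·11140·4838·4658·11283·9665 ≡ 1392 (mod 11449).
x_0 = 1392.
x_1 = 1392^2 mod 11449 = 2783.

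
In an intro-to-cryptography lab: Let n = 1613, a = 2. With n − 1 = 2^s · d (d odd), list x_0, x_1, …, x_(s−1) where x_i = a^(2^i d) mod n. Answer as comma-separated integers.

1486, 1612

n − 1 = 1612 = 2^2 · 403, so s = 2 and d = 403.
x_0 = 2^403 mod 1613 = 1486.
x_1 = 1486^2 mod 1613 = 1612.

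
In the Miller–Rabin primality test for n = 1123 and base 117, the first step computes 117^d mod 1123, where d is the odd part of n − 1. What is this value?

n − 1 = 1122 = 2^1 · 561, so s = 1 and d = 561.
117^561 mod 1123 = 1122.

1122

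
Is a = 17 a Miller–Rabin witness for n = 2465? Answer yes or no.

n − 1 = 2464 = 2^5 · 77, so s = 5 and d = 77.
x_0 = 17^77 mod 2465 = 17.
x_0 is neither 1 nor 2464, so continue squaring.
x_1 = 17^2 mod 2465 = 289.
x_2 = 289^2 mod 2465 = 2176.
x_3 = 2176^2 mod 2465 = 2176.
x_4 = 2176^2 mod 2465 = 2176.
Reached i = s−1 = 4 without hitting −1: 17 is a Miller–Rabin witness and 2465 is composite.

yes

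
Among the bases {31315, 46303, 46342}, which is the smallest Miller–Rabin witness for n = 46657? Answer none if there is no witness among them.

n − 1 = 46656 = 2^6 · 729, so s = 6 and d = 729.
Base 31315: x_0 = 31315^729 mod 46657 = 5260. x_0 is neither 1 nor 46656, so continue squaring. x_1 = 5260^2 mod 46657 = 46656. x_1 ≡ −1, so 31315 is not a witness.
Base 46303: x_0 = 46303^729 mod 46657 = 24569. x_0 is neither 1 nor 46656, so continue squaring. x_1 = 24569^2 mod 46657 = 34152. x_2 = 34152^2 mod 46657 = 27418. x_3 = 27418^2 mod 46657 = 9140. x_4 = 9140^2 mod 46657 = 23570. x_5 = 23570^2 mod 46657 = 1. x_5 = 1 but x_4 ≠ ±1, a nontrivial square root of 1 — 46303 is a witness and 46657 is composite.
Base 46342: x_0 = 46342^729 mod 46657 = 1585. x_0 is neither 1 nor 46656, so continue squaring. x_1 = 1585^2 mod 46657 = 39404. x_2 = 39404^2 mod 46657 = 23570. x_3 = 23570^2 mod 46657 = 1. x_3 = 1 but x_2 ≠ ±1, a nontrivial square root of 1 — 46342 is a witness and 46657 is composite.
The smallest witness among the given bases is 46303.

46303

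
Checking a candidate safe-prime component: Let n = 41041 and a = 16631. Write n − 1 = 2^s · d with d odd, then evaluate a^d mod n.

33032

n − 1 = 41040 = 2^4 · 2565, so s = 4 and d = 2565.
16631^2565 mod 41041 = 33032.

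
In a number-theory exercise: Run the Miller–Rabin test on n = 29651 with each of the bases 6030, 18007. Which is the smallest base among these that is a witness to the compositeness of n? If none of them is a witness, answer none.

n − 1 = 29650 = 2^1 · 14825, so s = 1 and d = 14825.
Base 6030: x_0 = 6030^14825 mod 29651 = 25966. x_0 ∉ {1, 29650} and s = 1, so 6030 is a Miller–Rabin witness and 29651 is composite.
Base 18007: x_0 = 18007^14825 mod 29651 = 3947. x_0 ∉ {1, 29650} and s = 1, so 18007 is a Miller–Rabin witness and 29651 is composite.
The smallest witness among the given bases is 6030.

6030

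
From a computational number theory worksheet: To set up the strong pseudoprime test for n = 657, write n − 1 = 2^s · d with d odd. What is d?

Halving: 656 → 328 → 164 → 82 → 41; 41 is odd.
So 656 = 2^4 · 41.

41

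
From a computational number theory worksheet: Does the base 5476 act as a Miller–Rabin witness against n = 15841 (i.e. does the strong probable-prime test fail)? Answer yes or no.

n − 1 = 15840 = 2^5 · 495, so s = 5 and d = 495.
Repeated squaring mod 15841: 5476^1 ≡ 5476, 5476^2 ≡ 15404, 5476^4 ≡ 877, 5476^8 ≡ 8761, 5476^16 ≡ 5476, 5476^32 ≡ 15404, 5476^64 ≡ 877, 5476^128 ≡ 8761, 5476^256 ≡ 5476.
495 = 256 + 128 + 64 + 32 + 8 + 4 + 2 + 1, so 5476^495 ≡ 5476·8761·877·15404·8761·877·15404·5476 ≡ 1 (mod 15841).
x_0 = 5476^495 mod 15841 = 1.
x_0 = 1, so 5476 is not a witness.

no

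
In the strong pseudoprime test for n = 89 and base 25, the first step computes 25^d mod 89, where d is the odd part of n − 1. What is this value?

88

n − 1 = 88 = 2^3 · 11, so s = 3 and d = 11.
25^11 mod 89 = 88.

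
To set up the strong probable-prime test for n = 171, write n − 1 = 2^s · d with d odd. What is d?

Halving: 170 → 85; 85 is odd.
So 170 = 2^1 · 85.

85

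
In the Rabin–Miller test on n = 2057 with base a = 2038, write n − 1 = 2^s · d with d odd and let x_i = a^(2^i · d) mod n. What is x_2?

1699

n − 1 = 2056 = 2^3 · 257, so s = 3 and d = 257.
x_0 = 2038^257 mod 2057 = 1681.
x_1 = 1681^2 mod 2057 = 1500.
x_2 = 1500^2 mod 2057 = 1699.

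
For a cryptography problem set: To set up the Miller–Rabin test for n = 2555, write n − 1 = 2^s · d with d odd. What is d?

Halving: 2554 → 1277; 1277 is odd.
So 2554 = 2^1 · 1277.

1277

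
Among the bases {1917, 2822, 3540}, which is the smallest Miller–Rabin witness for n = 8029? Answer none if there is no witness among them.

n − 1 = 8028 = 2^2 · 2007, so s = 2 and d = 2007.
Base 1917: x_0 = 1917^2007 mod 8029 = 8028. x_0 = 8028 ≡ −1, so 1917 is not a witness.
Base 2822: x_0 = 2822^2007 mod 8029 = 1. x_0 = 1, so 2822 is not a witness.
Base 3540: x_0 = 3540^2007 mod 8029 = 8028. x_0 = 8028 ≡ −1, so 3540 is not a witness.
No listed base is a witness for 8029.

none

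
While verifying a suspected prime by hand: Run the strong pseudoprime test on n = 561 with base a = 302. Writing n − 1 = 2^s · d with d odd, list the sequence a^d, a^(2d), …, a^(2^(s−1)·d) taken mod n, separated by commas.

89, 67, 1, 1

n − 1 = 560 = 2^4 · 35, so s = 4 and d = 35.
x_0 = 302^35 mod 561 = 89.
x_1 = 89^2 mod 561 = 67.
x_2 = 67^2 mod 561 = 1.
x_3 = 1^2 mod 561 = 1.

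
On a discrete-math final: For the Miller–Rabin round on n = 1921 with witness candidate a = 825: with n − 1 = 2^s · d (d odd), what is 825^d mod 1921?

n − 1 = 1920 = 2^7 · 15, so s = 7 and d = 15.
825^15 mod 1921 = 1855.

1855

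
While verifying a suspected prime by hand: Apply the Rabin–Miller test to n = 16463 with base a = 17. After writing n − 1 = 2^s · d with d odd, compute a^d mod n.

3754

n − 1 = 16462 = 2^1 · 8231, so s = 1 and d = 8231.
Repeated squaring mod 16463: 17^1 ≡ 17, 17^2 ≡ 289, 17^4 ≡ 1206, 17^8 ≡ 5692, 17^16 ≡ 16143, 17^32 ≡ 3622, 17^64 ≡ 14336, 17^128 ≡ 13267, 17^256 ≡ 7356, 17^512 ≡ 13318, 17^1024 ≡ 13225, 17^2048 ≡ 14176, 17^4096 ≡ 11598, 17^8192 ≡ 10894.
8231 = 8192 + 32 + 4 + 2 + 1, so 17^8231 ≡ 10894·3622·1206·289·17 ≡ 3754 (mod 16463).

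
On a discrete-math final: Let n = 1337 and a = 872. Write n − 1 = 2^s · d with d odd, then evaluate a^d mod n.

9

n − 1 = 1336 = 2^3 · 167, so s = 3 and d = 167.
872^167 mod 1337 = 9.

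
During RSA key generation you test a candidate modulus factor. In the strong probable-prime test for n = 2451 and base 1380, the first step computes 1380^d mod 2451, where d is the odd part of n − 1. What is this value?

1893

n − 1 = 2450 = 2^1 · 1225, so s = 1 and d = 1225.
By repeated squaring, 1380^1225 ≡ 1893 (mod 2451).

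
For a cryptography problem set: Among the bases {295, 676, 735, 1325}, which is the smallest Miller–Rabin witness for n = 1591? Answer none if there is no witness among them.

676

n − 1 = 1590 = 2^1 · 795, so s = 1 and d = 795.
Base 295: x_0 = 295^795 mod 1591 = 1590. x_0 = 1590 ≡ −1, so 295 is not a witness.
Base 676: x_0 = 676^795 mod 1591 = 704. x_0 ∉ {1, 1590} and s = 1, so 676 is a Miller–Rabin witness and 1591 is composite.
Base 735: x_0 = 735^795 mod 1591 = 1503. x_0 ∉ {1, 1590} and s = 1, so 735 is a Miller–Rabin witness and 1591 is composite.
Base 1325: x_0 = 1325^795 mod 1591 = 656. x_0 ∉ {1, 1590} and s = 1, so 1325 is a Miller–Rabin witness and 1591 is composite.
The smallest witness among the given bases is 676.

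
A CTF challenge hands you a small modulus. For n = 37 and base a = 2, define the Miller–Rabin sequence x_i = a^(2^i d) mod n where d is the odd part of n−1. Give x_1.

36

n − 1 = 36 = 2^2 · 9, so s = 2 and d = 9.
By repeated squaring, 2^9 ≡ 31 (mod 37).
x_0 = 31.
x_1 = 31^2 mod 37 = 36.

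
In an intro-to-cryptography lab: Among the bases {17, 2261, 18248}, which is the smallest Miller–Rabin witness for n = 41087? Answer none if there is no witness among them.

17

n − 1 = 41086 = 2^1 · 20543, so s = 1 and d = 20543.
Base 17: x_0 = 17^20543 mod 41087 = 15292. x_0 ∉ {1, 41086} and s = 1, so 17 is a Miller–Rabin witness and 41087 is composite.
Base 2261: x_0 = 2261^20543 mod 41087 = 4855. x_0 ∉ {1, 41086} and s = 1, so 2261 is a Miller–Rabin witness and 41087 is composite.
Base 18248: x_0 = 18248^20543 mod 41087 = 21264. x_0 ∉ {1, 41086} and s = 1, so 18248 is a Miller–Rabin witness and 41087 is composite.
The smallest witness among the given bases is 17.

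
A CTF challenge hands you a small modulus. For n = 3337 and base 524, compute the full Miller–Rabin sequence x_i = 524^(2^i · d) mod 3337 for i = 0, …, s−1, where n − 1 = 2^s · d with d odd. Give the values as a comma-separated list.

3022, 2452, 2367

n − 1 = 3336 = 2^3 · 417, so s = 3 and d = 417.
x_0 = 524^417 mod 3337 = 3022.
x_1 = 3022^2 mod 3337 = 2452.
x_2 = 2452^2 mod 3337 = 2367.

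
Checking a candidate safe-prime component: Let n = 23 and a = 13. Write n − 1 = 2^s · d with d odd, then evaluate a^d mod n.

n − 1 = 22 = 2^1 · 11, so s = 1 and d = 11.
By repeated squaring, 13^11 ≡ 1 (mod 23).

1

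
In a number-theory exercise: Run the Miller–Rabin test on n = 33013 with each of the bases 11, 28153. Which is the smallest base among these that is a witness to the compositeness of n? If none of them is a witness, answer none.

n − 1 = 33012 = 2^2 · 8253, so s = 2 and d = 8253.
Base 11: x_0 = 11^8253 mod 33013 = 19203. x_0 is neither 1 nor 33012, so continue squaring. x_1 = 19203^2 mod 33013 = 33012. x_1 ≡ −1, so 11 is not a witness.
Base 28153: x_0 = 28153^8253 mod 33013 = 13810. x_0 is neither 1 nor 33012, so continue squaring. x_1 = 13810^2 mod 33013 = 33012. x_1 ≡ −1, so 28153 is not a witness.
No listed base is a witness for 33013.

none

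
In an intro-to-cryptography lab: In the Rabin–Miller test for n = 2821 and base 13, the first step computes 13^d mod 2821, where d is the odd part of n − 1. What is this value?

n − 1 = 2820 = 2^2 · 705, so s = 2 and d = 705.
By repeated squaring, 13^705 ≡ 650 (mod 2821).

650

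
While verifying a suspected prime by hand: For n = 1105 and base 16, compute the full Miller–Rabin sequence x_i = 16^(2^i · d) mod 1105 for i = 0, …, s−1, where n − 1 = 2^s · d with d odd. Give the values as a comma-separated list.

n − 1 = 1104 = 2^4 · 69, so s = 4 and d = 69.
x_0 = 16^69 mod 1105 = 781.
x_1 = 781^2 mod 1105 = 1.
x_2 = 1^2 mod 1105 = 1.
x_3 = 1^2 mod 1105 = 1.

781, 1, 1, 1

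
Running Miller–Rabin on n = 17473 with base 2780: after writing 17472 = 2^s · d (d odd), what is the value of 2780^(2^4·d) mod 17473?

8058

n − 1 = 17472 = 2^6 · 273, so s = 6 and d = 273.
Repeated squaring mod 17473: 2780^1 ≡ 2780, 2780^2 ≡ 5334, 2780^4 ≡ 5512, 2780^8 ≡ 14070, 2780^16 ≡ 13283, 2780^32 ≡ 13208, 2780^64 ≡ 832, 2780^128 ≡ 10777, 2780^256 ≡ 698.
273 = 256 + 16 + 1, so 2780^273 ≡ 698·13283·2780 ≡ 5395 (mod 17473).
x_0 = 5395.
x_1 = 5395^2 mod 17473 = 13480.
x_2 = 13480^2 mod 17473 = 8673.
x_3 = 8673^2 mod 17473 = 17137.
x_4 = 17137^2 mod 17473 = 8058.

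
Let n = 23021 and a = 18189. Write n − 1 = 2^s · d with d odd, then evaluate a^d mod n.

n − 1 = 23020 = 2^2 · 5755, so s = 2 and d = 5755.
Repeated squaring mod 23021: 18189^1 ≡ 18189, 18189^2 ≡ 4930, 18189^4 ≡ 17745, 18189^8 ≡ 3787, 18189^16 ≡ 22307, 18189^32 ≡ 3334, 18189^64 ≡ 19434, 18189^128 ≡ 20851, 18189^256 ≡ 12616, 18189^512 ≡ 19283, 18189^1024 ≡ 21918, 18189^2048 ≡ 19517, 18189^4096 ≡ 7823.
5755 = 4096 + 1024 + 512 + 64 + 32 + 16 + 8 + 2 + 1, so 18189^5755 ≡ 7823·21918·19283·19434·3334·22307·3787·4930·18189 ≡ 2946 (mod 23021).

2946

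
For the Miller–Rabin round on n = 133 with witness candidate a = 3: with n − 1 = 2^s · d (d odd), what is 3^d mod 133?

69

n − 1 = 132 = 2^2 · 33, so s = 2 and d = 33.
By repeated squaring, 3^33 ≡ 69 (mod 133).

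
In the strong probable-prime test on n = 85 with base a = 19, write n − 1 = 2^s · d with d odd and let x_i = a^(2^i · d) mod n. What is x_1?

21

n − 1 = 84 = 2^2 · 21, so s = 2 and d = 21.
Repeated squaring mod 85: 19^1 ≡ 19, 19^2 ≡ 21, 19^4 ≡ 16, 19^8 ≡ 1, 19^16 ≡ 1.
21 = 16 + 4 + 1, so 19^21 ≡ 1·16·19 ≡ 49 (mod 85).
x_0 = 49.
x_1 = 49^2 mod 85 = 21.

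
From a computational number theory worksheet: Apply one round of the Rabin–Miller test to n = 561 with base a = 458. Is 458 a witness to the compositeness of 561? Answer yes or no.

n − 1 = 560 = 2^4 · 35, so s = 4 and d = 35.
By repeated squaring, 458^35 ≡ 560 (mod 561).
x_0 = 458^35 mod 561 = 560.
x_0 = 560 ≡ −1, so 458 is not a witness.

no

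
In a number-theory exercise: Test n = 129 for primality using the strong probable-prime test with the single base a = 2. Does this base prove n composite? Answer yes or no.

n − 1 = 128 = 2^7 · 1, so s = 7 and d = 1.
x_0 = 2^1 mod 129 = 2.
x_0 is neither 1 nor 128, so continue squaring.
x_1 = 2^2 mod 129 = 4.
x_2 = 4^2 mod 129 = 16.
x_3 = 16^2 mod 129 = 127.
x_4 = 127^2 mod 129 = 4.
x_5 = 4^2 mod 129 = 16.
x_6 = 16^2 mod 129 = 127.
Reached i = s−1 = 6 without hitting −1: 2 is a Miller–Rabin witness and 129 is composite.

yes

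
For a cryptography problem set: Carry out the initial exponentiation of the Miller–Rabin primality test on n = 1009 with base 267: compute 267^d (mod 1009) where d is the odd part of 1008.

947

n − 1 = 1008 = 2^4 · 63, so s = 4 and d = 63.
Repeated squaring mod 1009: 267^1 ≡ 267, 267^2 ≡ 659, 267^4 ≡ 411, 267^8 ≡ 418, 267^16 ≡ 167, 267^32 ≡ 646.
63 = 32 + 16 + 8 + 4 + 2 + 1, so 267^63 ≡ 646·167·418·411·659·267 ≡ 947 (mod 1009).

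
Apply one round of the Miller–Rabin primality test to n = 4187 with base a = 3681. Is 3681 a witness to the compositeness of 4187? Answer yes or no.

n − 1 = 4186 = 2^1 · 2093, so s = 1 and d = 2093.
x_0 = 3681^2093 mod 4187 = 3658.
x_0 ∉ {1, 4186} and s = 1, so 3681 is a Miller–Rabin witness and 4187 is composite.

yes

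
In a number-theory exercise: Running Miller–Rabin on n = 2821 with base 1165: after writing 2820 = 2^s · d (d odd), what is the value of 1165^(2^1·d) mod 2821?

1520

n − 1 = 2820 = 2^2 · 705, so s = 2 and d = 705.
Repeated squaring mod 2821: 1165^1 ≡ 1165, 1165^2 ≡ 324, 1165^4 ≡ 599, 1165^8 ≡ 534, 1165^16 ≡ 235, 1165^32 ≡ 1626, 1165^64 ≡ 599, 1165^128 ≡ 534, 1165^256 ≡ 235, 1165^512 ≡ 1626.
705 = 512 + 128 + 64 + 1, so 1165^705 ≡ 1626·534·599·1165 ≡ 125 (mod 2821).
x_0 = 125.
x_1 = 125^2 mod 2821 = 1520.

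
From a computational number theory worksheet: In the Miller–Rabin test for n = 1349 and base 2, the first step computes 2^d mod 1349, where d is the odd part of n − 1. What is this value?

1257

n − 1 = 1348 = 2^2 · 337, so s = 2 and d = 337.
2^337 mod 1349 = 1257.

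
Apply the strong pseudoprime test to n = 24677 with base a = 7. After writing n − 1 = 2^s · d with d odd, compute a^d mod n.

n − 1 = 24676 = 2^2 · 6169, so s = 2 and d = 6169.
Repeated squaring mod 24677: 7^1 ≡ 7, 7^2 ≡ 49, 7^4 ≡ 2401, 7^8 ≡ 15060, 7^16 ≡ 21970, 7^32 ≡ 23457, 7^64 ≡ 7780, 7^128 ≡ 20396, 7^256 ≡ 16627, 7^512 ≡ 698, 7^1024 ≡ 18341, 7^2048 ≡ 20094, 7^4096 ≡ 3762.
6169 = 4096 + 2048 + 16 + 8 + 1, so 7^6169 ≡ 3762·20094·21970·15060·7 ≡ 24676 (mod 24677).

24676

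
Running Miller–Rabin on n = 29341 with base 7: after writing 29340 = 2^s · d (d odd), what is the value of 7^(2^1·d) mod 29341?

n − 1 = 29340 = 2^2 · 7335, so s = 2 and d = 7335.
Repeated squaring mod 29341: 7^1 ≡ 7, 7^2 ≡ 49, 7^4 ≡ 2401, 7^8 ≡ 13965, 7^16 ≡ 20939, 7^32 ≡ 28499, 7^64 ≡ 4780, 7^128 ≡ 21102, 7^256 ≡ 15388, 7^512 ≡ 8674, 7^1024 ≡ 7952, 7^2048 ≡ 4449, 7^4096 ≡ 17767.
7335 = 4096 + 2048 + 1024 + 128 + 32 + 4 + 2 + 1, so 7^7335 ≡ 17767·4449·7952·21102·28499·2401·49·7 ≡ 23496 (mod 29341).
x_0 = 23496.
x_1 = 23496^2 mod 29341 = 11101.

11101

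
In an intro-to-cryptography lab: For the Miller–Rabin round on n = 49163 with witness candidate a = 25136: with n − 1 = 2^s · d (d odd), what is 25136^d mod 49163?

29937

n − 1 = 49162 = 2^1 · 24581, so s = 1 and d = 24581.
25136^24581 mod 49163 = 29937.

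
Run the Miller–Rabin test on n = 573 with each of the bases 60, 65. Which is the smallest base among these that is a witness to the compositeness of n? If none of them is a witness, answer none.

60

n − 1 = 572 = 2^2 · 143, so s = 2 and d = 143.
Base 60: x_0 = 60^143 mod 573 = 474. x_0 is neither 1 nor 572, so continue squaring. x_1 = 474^2 mod 573 = 60. Reached i = s−1 = 1 without hitting −1: 60 is a Miller–Rabin witness and 573 is composite.
Base 65: x_0 = 65^143 mod 573 = 398. x_0 is neither 1 nor 572, so continue squaring. x_1 = 398^2 mod 573 = 256. Reached i = s−1 = 1 without hitting −1: 65 is a Miller–Rabin witness and 573 is composite.
The smallest witness among the given bases is 60.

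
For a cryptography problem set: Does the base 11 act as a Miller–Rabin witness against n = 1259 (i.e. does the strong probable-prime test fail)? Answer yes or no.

n − 1 = 1258 = 2^1 · 629, so s = 1 and d = 629.
x_0 = 11^629 mod 1259 = 1258.
x_0 = 1258 ≡ −1, so 11 is not a witness.

no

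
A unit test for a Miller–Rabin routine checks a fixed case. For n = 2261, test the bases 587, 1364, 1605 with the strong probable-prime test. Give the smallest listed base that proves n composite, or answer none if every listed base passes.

587

n − 1 = 2260 = 2^2 · 565, so s = 2 and d = 565.
Base 587: x_0 = 587^565 mod 2261 = 195. x_0 is neither 1 nor 2260, so continue squaring. x_1 = 195^2 mod 2261 = 1849. Reached i = s−1 = 1 without hitting −1: 587 is a Miller–Rabin witness and 2261 is composite.
Base 1364: x_0 = 1364^565 mod 2261 = 412. x_0 is neither 1 nor 2260, so continue squaring. x_1 = 412^2 mod 2261 = 169. Reached i = s−1 = 1 without hitting −1: 1364 is a Miller–Rabin witness and 2261 is composite.
Base 1605: x_0 = 1605^565 mod 2261 = 555. x_0 is neither 1 nor 2260, so continue squaring. x_1 = 555^2 mod 2261 = 529. Reached i = s−1 = 1 without hitting −1: 1605 is a Miller–Rabin witness and 2261 is composite.
The smallest witness among the given bases is 587.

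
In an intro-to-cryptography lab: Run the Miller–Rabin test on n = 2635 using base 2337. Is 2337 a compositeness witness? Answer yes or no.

yes

n − 1 = 2634 = 2^1 · 1317, so s = 1 and d = 1317.
x_0 = 2337^1317 mod 2635 = 1267.
x_0 ∉ {1, 2634} and s = 1, so 2337 is a Miller–Rabin witness and 2635 is composite.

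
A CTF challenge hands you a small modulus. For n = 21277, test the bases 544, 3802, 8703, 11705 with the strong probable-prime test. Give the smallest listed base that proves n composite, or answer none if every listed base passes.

n − 1 = 21276 = 2^2 · 5319, so s = 2 and d = 5319.
Base 544: x_0 = 544^5319 mod 21277 = 1. x_0 = 1, so 544 is not a witness.
Base 3802: x_0 = 3802^5319 mod 21277 = 21276. x_0 = 21276 ≡ −1, so 3802 is not a witness.
Base 8703: x_0 = 8703^5319 mod 21277 = 934. x_0 is neither 1 nor 21276, so continue squaring. x_1 = 934^2 mod 21277 = 21276. x_1 ≡ −1, so 8703 is not a witness.
Base 11705: x_0 = 11705^5319 mod 21277 = 934. x_0 is neither 1 nor 21276, so continue squaring. x_1 = 934^2 mod 21277 = 21276. x_1 ≡ −1, so 11705 is not a witness.
No listed base is a witness for 21277.

none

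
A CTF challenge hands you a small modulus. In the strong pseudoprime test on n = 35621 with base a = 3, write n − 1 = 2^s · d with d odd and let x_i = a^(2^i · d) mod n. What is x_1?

n − 1 = 35620 = 2^2 · 8905, so s = 2 and d = 8905.
By repeated squaring, 3^8905 ≡ 15816 (mod 35621).
x_0 = 15816.
x_1 = 15816^2 mod 35621 = 15194.

15194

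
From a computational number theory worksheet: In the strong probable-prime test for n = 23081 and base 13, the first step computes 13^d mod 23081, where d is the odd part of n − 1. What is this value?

n − 1 = 23080 = 2^3 · 2885, so s = 3 and d = 2885.
13^2885 mod 23081 = 19082.

19082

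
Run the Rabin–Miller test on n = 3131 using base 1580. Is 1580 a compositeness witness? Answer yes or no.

no

n − 1 = 3130 = 2^1 · 1565, so s = 1 and d = 1565.
Repeated squaring mod 3131: 1580^1 ≡ 1580, 1580^2 ≡ 993, 1580^4 ≡ 2915, 1580^8 ≡ 2822, 1580^16 ≡ 1551, 1580^32 ≡ 993, 1580^64 ≡ 2915, 1580^128 ≡ 2822, 1580^256 ≡ 1551, 1580^512 ≡ 993, 1580^1024 ≡ 2915.
1565 = 1024 + 512 + 16 + 8 + 4 + 1, so 1580^1565 ≡ 2915·993·1551·2822·2915·1580 ≡ 3130 (mod 3131).
x_0 = 1580^1565 mod 3131 = 3130.
x_0 = 3130 ≡ −1, so 1580 is not a witness.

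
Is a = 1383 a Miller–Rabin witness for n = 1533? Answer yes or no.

n − 1 = 1532 = 2^2 · 383, so s = 2 and d = 383.
Repeated squaring mod 1533: 1383^1 ≡ 1383, 1383^2 ≡ 1038, 1383^4 ≡ 1278, 1383^8 ≡ 639, 1383^16 ≡ 543, 1383^32 ≡ 513, 1383^64 ≡ 1026, 1383^128 ≡ 1038, 1383^256 ≡ 1278.
383 = 256 + 64 + 32 + 16 + 8 + 4 + 2 + 1, so 1383^383 ≡ 1278·1026·513·543·639·1278·1038·1383 ≡ 1458 (mod 1533).
x_0 = 1383^383 mod 1533 = 1458.
x_0 is neither 1 nor 1532, so continue squaring.
x_1 = 1458^2 mod 1533 = 1026.
Reached i = s−1 = 1 without hitting −1: 1383 is a Miller–Rabin witness and 1533 is composite.

yes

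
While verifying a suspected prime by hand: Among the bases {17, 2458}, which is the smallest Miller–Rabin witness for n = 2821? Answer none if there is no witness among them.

n − 1 = 2820 = 2^2 · 705, so s = 2 and d = 705.
Base 17: x_0 = 17^705 mod 2821 = 2820. x_0 = 2820 ≡ −1, so 17 is not a witness.
Base 2458: x_0 = 2458^705 mod 2821 = 1. x_0 = 1, so 2458 is not a witness.
No listed base is a witness for 2821.

none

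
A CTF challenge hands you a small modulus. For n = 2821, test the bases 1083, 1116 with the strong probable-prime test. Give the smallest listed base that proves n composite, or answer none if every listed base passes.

1116

n − 1 = 2820 = 2^2 · 705, so s = 2 and d = 705.
Base 1083: x_0 = 1083^705 mod 2821 = 2820. x_0 = 2820 ≡ −1, so 1083 is not a witness.
Base 1116: x_0 = 1116^705 mod 2821 = 1581. x_0 is neither 1 nor 2820, so continue squaring. x_1 = 1581^2 mod 2821 = 155. Reached i = s−1 = 1 without hitting −1: 1116 is a Miller–Rabin witness and 2821 is composite.
The smallest witness among the given bases is 1116.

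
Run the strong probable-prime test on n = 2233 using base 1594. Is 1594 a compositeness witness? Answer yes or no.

n − 1 = 2232 = 2^3 · 279, so s = 3 and d = 279.
By repeated squaring, 1594^279 ≡ 2232 (mod 2233).
x_0 = 1594^279 mod 2233 = 2232.
x_0 = 2232 ≡ −1, so 1594 is not a witness.

no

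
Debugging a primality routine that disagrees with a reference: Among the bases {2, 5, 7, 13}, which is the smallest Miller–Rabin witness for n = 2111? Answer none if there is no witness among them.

n − 1 = 2110 = 2^1 · 1055, so s = 1 and d = 1055.
Base 2: x_0 = 2^1055 mod 2111 = 1. x_0 = 1, so 2 is not a witness.
Base 5: x_0 = 5^1055 mod 2111 = 1. x_0 = 1, so 5 is not a witness.
Base 7: x_0 = 7^1055 mod 2111 = 2110. x_0 = 2110 ≡ −1, so 7 is not a witness.
Base 13: x_0 = 13^1055 mod 2111 = 2110. x_0 = 2110 ≡ −1, so 13 is not a witness.
No listed base is a witness for 2111.

none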